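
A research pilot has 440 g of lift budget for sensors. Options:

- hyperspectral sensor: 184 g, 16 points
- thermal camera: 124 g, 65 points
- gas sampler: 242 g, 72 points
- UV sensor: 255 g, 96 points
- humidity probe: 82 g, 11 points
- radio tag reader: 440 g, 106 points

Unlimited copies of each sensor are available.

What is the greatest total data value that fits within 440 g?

195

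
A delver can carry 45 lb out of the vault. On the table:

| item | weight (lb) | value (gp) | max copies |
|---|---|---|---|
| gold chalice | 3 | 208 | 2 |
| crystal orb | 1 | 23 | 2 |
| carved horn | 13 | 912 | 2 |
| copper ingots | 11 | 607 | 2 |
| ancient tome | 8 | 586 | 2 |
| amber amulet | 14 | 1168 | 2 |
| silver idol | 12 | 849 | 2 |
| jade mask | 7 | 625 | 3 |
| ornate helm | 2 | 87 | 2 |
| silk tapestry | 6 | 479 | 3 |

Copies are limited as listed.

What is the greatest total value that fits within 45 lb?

Greedy by ratio would take gold chalice + crystal orb + amber amulet + 3×jade mask + silk tapestry: 45 lb used, total 3753.
Replace crystal orb and jade mask and silk tapestry with amber amulet: the trade gains 41 net, giving 3794 at 45 lb.

3794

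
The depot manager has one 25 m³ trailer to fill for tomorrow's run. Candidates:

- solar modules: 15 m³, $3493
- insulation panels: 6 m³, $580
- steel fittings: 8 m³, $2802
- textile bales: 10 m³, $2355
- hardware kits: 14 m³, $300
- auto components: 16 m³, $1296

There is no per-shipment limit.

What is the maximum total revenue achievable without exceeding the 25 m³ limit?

Ranking by ratio (revenue/m³): steel fittings 350.25, textile bales 235.50, solar modules 232.87, insulation panels 96.67.
Taking 3×steel fittings: 24 m³ used, 8406 in revenue.
Nothing else within 25 m³ beats 8406.

8406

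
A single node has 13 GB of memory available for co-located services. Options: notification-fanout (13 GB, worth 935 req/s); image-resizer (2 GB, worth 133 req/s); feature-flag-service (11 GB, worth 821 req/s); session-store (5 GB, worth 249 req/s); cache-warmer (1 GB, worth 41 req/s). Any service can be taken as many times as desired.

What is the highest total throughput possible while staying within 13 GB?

954

Density check — feature-flag-service 74.64, notification-fanout 71.92, image-resizer 66.50, session-store 49.80 are the best per GB.
Best packing: image-resizer + feature-flag-service — 13 GB, 954 total.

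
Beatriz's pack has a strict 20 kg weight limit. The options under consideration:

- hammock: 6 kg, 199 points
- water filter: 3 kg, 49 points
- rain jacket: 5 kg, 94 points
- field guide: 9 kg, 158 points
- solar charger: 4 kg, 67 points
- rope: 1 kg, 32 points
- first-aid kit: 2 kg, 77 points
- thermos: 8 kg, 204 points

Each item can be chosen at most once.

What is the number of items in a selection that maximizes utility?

Optimal total is 561.
hammock + water filter + rope + first-aid kit + thermos hits 561 at 20 kg.
Any selection reaching 561 contains exactly 5 items.

5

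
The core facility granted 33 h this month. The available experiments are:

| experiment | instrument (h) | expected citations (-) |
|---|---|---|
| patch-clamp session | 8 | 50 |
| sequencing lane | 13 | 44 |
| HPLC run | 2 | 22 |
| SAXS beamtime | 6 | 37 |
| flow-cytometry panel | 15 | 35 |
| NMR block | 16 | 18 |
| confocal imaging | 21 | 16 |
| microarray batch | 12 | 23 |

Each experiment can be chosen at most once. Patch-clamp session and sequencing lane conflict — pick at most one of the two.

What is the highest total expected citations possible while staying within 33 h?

144

Patch-clamp session + HPLC run + SAXS beamtime + flow-cytometry panel uses 31 of the 33 h and totals 144.
Runner-up patch-clamp session + HPLC run + SAXS beamtime + microarray batch tops out at 132.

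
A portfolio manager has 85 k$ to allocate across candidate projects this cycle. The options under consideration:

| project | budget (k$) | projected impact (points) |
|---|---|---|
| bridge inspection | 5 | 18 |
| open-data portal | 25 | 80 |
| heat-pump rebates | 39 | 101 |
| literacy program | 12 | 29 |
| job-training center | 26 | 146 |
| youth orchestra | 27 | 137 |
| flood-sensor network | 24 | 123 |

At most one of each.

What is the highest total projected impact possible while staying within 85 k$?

424

The ratio ordering already packs tightly: bridge inspection + job-training center + youth orchestra + flood-sensor network, 82 k$, 424.
The spare 3 k$ is too small for any remaining project, and no exchange beats 424.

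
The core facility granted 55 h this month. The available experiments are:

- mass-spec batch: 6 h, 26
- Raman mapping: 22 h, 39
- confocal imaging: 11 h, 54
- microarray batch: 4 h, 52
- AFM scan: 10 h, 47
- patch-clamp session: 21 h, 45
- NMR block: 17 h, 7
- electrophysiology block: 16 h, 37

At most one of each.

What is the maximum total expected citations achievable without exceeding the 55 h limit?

Greedy by ratio would take mass-spec batch + confocal imaging + microarray batch + AFM scan + electrophysiology block: 47 h used, total 216.
Dropping electrophysiology block frees 16 h; slotting in patch-clamp session (21 h) lifts the total to 224 at 52 h.

224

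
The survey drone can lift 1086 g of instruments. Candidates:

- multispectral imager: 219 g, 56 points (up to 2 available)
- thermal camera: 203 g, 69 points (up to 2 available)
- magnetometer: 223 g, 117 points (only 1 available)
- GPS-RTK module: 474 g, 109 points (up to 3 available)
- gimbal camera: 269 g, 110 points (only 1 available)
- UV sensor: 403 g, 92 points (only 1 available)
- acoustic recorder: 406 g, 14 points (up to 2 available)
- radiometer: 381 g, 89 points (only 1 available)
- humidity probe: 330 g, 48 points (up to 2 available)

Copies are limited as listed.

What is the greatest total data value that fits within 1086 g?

385

Filling by ratio: 2×thermal camera + magnetometer + gimbal camera for 365, with 188 g left unused.
Replace thermal camera with radiometer: the trade gains 20 net, giving 385 at 1076 g.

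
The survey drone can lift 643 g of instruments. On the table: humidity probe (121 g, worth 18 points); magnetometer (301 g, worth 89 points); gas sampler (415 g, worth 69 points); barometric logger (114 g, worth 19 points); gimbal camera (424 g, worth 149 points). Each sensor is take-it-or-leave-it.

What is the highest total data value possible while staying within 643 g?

168

Barometric logger + gimbal camera uses 538 of the 643 g and totals 168.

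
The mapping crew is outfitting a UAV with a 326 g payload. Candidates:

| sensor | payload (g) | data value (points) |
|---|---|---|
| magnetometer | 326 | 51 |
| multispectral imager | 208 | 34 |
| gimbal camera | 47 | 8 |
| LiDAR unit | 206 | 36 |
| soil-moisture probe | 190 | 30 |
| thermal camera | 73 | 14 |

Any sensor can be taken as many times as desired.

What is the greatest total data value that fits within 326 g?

58

Greedy by ratio would take 4×thermal camera: 292 g used, total 56.
The 73 g tied up in thermal camera is better spent on 2×gimbal camera — total rises to 58 (313 g).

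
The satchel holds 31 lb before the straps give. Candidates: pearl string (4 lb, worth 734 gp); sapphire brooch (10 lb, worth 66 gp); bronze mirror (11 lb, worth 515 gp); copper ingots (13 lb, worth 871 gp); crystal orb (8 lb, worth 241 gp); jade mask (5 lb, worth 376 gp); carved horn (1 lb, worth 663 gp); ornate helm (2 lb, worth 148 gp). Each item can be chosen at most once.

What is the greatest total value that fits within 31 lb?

2931

The ratio heuristic lands on pearl string + copper ingots + jade mask + carved horn + ornate helm (2792) but leaves 6 lb idle.
Replace jade mask with bronze mirror: the trade gains 139 net, giving 2931 at 31 lb.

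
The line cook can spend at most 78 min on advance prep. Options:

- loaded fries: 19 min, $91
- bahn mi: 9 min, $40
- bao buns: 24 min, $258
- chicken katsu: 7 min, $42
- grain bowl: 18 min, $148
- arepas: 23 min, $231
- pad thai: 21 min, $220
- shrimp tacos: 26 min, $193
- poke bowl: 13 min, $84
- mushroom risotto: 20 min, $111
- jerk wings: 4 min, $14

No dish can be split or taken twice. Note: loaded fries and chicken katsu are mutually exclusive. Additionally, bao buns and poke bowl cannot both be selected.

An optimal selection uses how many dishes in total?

4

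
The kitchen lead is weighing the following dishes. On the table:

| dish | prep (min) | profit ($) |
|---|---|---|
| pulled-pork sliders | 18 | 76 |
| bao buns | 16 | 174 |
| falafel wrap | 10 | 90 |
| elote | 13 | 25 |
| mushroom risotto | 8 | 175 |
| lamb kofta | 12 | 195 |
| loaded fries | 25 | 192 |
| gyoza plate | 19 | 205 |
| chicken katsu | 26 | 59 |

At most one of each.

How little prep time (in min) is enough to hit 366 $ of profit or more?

20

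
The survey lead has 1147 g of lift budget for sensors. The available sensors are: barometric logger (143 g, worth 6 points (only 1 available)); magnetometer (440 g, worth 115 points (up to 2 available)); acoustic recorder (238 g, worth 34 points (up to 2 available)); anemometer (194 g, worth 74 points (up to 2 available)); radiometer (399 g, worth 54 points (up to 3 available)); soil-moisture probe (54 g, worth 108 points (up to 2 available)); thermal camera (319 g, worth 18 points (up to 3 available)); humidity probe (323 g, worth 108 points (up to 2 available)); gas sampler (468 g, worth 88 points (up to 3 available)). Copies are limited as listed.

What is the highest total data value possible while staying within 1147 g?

580

Density check — soil-moisture probe 2.00, anemometer 0.38, humidity probe 0.33, magnetometer 0.26 are the best per g.
Taking 2×anemometer + 2×soil-moisture probe + 2×humidity probe: 1142 g used, 580 in data value.
Every other selection either busts 1147 g or exceeds an availability limit or fails to beat 580.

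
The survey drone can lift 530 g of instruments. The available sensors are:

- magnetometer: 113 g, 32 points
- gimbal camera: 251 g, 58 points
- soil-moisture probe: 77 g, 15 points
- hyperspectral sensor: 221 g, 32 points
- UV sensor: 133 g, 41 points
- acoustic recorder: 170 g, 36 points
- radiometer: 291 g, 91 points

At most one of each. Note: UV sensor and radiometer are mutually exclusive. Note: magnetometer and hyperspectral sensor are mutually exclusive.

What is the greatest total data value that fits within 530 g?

Best packing: magnetometer + soil-moisture probe + radiometer — 481 g, 138 total.
That's the maximum — no feasible swap from here does better than 138.

138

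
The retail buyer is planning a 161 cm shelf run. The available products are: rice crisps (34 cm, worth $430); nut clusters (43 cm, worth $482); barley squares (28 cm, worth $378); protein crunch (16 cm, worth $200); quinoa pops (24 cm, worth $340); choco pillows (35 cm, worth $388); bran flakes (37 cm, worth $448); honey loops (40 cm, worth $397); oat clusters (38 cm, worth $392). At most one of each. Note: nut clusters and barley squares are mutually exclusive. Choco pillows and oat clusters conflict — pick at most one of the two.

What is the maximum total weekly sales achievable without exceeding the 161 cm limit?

A density-first pass picks rice crisps + barley squares + protein crunch + quinoa pops + bran flakes — 1796 at 139 cm.
Dropping protein crunch frees 16 cm; slotting in oat clusters (38 cm) lifts the total to 1988 at 161 cm.
Every other selection either busts 161 cm or breaks a pairing rule or fails to beat 1988.

1988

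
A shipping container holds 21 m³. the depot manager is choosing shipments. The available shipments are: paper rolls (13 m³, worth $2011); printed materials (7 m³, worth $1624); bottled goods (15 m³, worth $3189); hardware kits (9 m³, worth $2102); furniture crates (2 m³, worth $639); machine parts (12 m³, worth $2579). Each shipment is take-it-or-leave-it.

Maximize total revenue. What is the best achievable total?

4842

Greedy by ratio would take printed materials + hardware kits + furniture crates: 18 m³ used, total 4365.
Dropping hardware kits frees 9 m³; slotting in machine parts (12 m³) lifts the total to 4842 at 21 m³.
The closest alternative, hardware kits + machine parts, reaches only 4681.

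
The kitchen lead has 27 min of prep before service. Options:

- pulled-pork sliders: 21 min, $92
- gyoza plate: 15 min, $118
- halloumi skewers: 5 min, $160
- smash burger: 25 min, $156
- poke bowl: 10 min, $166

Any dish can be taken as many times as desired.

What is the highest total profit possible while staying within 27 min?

Density check — halloumi skewers 32.00, poke bowl 16.60, gyoza plate 7.87 are the best per min.
The ratio ordering already packs tightly: 5×halloumi skewers, 25 min, 800.

800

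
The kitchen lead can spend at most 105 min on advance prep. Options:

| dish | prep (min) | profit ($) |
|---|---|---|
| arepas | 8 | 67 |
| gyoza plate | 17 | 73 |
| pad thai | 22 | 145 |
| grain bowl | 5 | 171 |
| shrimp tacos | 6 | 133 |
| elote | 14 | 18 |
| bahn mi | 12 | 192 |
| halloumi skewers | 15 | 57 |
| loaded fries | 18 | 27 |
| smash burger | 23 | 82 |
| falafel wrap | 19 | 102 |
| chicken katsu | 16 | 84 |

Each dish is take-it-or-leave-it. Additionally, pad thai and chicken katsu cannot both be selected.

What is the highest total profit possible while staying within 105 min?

940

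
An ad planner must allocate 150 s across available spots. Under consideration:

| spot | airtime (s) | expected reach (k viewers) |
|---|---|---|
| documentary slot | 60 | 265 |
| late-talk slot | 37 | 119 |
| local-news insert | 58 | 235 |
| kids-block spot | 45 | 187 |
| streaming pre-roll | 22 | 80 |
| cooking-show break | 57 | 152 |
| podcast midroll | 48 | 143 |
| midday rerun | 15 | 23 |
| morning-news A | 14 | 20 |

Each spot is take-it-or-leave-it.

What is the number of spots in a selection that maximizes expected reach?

Optimal total is 580.
documentary slot + local-news insert + streaming pre-roll hits 580 at 140 s.
Any selection reaching 580 contains exactly 3 spots.

3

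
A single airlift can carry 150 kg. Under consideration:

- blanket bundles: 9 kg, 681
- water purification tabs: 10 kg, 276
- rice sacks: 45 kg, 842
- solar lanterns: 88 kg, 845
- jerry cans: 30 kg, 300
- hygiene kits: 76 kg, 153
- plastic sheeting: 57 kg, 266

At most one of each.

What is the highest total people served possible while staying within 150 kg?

The ratio heuristic lands on blanket bundles + water purification tabs + rice sacks + jerry cans (2099) but leaves 56 kg idle.
Dropping water purification tabs and jerry cans frees 40 kg; slotting in solar lanterns (88 kg) lifts the total to 2368 at 142 kg.

2368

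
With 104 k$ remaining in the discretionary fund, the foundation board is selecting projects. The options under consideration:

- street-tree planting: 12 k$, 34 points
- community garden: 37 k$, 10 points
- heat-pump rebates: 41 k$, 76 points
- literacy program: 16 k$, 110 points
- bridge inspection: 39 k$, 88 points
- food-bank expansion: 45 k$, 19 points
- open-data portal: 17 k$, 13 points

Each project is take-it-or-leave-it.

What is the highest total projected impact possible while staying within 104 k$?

274

A density-first pass picks street-tree planting + literacy program + bridge inspection + open-data portal — 245 at 84 k$.
Replace street-tree planting and open-data portal with heat-pump rebates: the trade gains 29 net, giving 274 at 96 k$.
The closest alternative, street-tree planting + literacy program + bridge inspection + open-data portal, reaches only 245.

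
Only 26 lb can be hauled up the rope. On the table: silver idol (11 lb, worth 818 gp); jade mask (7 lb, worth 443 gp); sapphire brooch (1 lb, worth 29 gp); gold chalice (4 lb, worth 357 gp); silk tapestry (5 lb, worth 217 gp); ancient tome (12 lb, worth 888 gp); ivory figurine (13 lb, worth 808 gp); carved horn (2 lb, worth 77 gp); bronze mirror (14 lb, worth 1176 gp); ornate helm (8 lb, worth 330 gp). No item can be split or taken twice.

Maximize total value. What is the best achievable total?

Density check — gold chalice 89.25, bronze mirror 84.00, silver idol 74.36, ancient tome 74.00 are the best per lb.
Taking the top-ratio items first gives jade mask + sapphire brooch + gold chalice + bronze mirror for 2005 (26 lb).
The 12 lb tied up in jade mask and sapphire brooch and gold chalice is better spent on ancient tome — total rises to 2064 (26 lb).
Runner-up silver idol + sapphire brooch + bronze mirror tops out at 2023.

2064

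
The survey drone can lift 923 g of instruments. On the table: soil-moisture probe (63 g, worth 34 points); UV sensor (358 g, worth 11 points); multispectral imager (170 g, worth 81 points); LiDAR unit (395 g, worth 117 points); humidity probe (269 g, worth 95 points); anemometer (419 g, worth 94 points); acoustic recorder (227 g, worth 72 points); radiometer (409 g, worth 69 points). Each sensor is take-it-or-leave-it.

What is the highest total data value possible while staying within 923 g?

327

Filling by ratio: soil-moisture probe + multispectral imager + humidity probe + acoustic recorder for 282, with 194 g left unused.
The 227 g tied up in acoustic recorder is better spent on LiDAR unit — total rises to 327 (897 g).
The spare 26 g is too small for any remaining sensor, and no exchange beats 327.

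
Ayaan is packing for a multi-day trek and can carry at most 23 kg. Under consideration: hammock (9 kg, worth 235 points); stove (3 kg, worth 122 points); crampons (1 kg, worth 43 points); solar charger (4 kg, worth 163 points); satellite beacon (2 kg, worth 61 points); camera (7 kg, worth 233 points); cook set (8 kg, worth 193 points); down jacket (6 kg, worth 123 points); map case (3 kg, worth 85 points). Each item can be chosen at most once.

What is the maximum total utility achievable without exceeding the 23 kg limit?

754

A density-first pass picks stove + crampons + solar charger + satellite beacon + camera + map case — 707 at 20 kg.
Replace satellite beacon and map case with cook set: the trade gains 47 net, giving 754 at 23 kg.
Next best is hammock + stove + solar charger + camera at 753 (23 kg) — short by 1.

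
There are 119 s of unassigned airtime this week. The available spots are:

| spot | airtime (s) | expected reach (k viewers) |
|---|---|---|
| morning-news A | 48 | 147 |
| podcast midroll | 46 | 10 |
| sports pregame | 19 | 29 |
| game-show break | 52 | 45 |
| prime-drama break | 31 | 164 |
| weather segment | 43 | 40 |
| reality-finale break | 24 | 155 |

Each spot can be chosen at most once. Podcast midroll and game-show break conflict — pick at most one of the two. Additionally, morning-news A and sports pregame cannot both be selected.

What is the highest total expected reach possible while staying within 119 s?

466

Best packing: morning-news A + prime-drama break + reality-finale break — 103 s, 466 total.
Next best is sports pregame + prime-drama break + weather segment + reality-finale break at 388 (117 s) — short by 78.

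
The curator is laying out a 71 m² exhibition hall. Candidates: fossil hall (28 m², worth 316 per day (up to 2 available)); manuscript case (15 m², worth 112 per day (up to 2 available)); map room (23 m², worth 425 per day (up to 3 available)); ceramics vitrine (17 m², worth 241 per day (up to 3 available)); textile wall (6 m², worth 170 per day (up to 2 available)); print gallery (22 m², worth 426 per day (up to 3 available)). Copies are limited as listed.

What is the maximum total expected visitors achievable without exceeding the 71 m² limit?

1304

The ratio ordering already packs tightly: manuscript case + 2×textile wall + 2×print gallery, 71 m², 1304.
Nothing else within 71 m² beats 1304.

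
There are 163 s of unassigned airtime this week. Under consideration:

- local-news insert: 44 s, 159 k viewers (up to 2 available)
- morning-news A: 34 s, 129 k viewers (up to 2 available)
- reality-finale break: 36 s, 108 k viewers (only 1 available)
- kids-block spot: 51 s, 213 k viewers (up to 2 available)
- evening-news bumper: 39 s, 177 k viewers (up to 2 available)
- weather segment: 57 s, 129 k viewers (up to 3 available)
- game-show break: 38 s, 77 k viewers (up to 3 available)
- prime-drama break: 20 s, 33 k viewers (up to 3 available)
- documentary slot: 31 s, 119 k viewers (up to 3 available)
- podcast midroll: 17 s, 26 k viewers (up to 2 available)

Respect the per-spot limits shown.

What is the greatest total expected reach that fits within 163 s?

696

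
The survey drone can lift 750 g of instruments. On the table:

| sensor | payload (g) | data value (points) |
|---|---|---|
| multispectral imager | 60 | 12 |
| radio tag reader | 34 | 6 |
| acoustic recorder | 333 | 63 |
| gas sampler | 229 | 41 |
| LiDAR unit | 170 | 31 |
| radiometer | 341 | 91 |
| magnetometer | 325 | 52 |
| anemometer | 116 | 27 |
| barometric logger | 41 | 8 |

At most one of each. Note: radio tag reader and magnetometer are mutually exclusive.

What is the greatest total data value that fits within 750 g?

171

Greedy by ratio would take multispectral imager + LiDAR unit + radiometer + anemometer + barometric logger: 728 g used, total 169.
Replace LiDAR unit and barometric logger with gas sampler: the trade gains 2 net, giving 171 at 746 g.
Runner-up multispectral imager + LiDAR unit + radiometer + anemometer + barometric logger tops out at 169.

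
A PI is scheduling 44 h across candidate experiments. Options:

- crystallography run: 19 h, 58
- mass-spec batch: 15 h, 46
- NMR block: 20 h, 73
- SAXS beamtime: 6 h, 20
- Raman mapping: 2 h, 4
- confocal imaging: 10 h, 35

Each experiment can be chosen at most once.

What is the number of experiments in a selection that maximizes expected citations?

4

Optimal total is 143.
mass-spec batch + NMR block + SAXS beamtime + Raman mapping hits 143 at 43 h.
Every optimal selection uses 4 experiments.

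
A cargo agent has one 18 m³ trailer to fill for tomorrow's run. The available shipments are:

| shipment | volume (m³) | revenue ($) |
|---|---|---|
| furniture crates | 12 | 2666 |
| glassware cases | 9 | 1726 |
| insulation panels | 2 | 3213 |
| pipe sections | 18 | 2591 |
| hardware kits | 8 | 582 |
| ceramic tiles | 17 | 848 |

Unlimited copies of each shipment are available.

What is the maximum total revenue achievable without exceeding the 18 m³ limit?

28917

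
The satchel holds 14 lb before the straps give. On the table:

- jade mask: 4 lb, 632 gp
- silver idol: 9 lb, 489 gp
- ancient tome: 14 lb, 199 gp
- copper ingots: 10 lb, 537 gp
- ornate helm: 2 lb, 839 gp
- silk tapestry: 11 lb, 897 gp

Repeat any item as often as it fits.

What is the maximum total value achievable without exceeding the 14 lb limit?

5873

Density check — ornate helm 419.50, jade mask 158.00, silk tapestry 81.55, silver idol 54.33 are the best per lb.
Taking 7×ornate helm: 14 lb used, 5873 in value.
Nothing else within 14 lb beats 5873.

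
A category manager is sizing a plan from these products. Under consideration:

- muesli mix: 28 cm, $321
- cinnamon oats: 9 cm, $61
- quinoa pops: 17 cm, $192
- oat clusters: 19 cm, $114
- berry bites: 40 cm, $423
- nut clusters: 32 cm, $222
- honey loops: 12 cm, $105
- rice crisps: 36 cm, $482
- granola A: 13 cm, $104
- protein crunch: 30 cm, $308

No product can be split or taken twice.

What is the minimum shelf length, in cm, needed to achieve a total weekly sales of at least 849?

Need the lightest bundle worth ≥ 849.
muesli mix + cinnamon oats + rice crisps: 864 weekly sales at 73 cm.
No combination under 73 cm hits 849.

73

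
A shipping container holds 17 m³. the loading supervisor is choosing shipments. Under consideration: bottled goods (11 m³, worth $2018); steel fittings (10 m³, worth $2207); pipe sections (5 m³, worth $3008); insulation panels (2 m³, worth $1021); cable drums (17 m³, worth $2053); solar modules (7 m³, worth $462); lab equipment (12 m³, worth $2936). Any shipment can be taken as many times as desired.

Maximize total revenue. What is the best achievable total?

10045

3×pipe sections + insulation panels uses 17 of the 17 m³ and totals 10045.
Nothing else within 17 m³ beats 10045.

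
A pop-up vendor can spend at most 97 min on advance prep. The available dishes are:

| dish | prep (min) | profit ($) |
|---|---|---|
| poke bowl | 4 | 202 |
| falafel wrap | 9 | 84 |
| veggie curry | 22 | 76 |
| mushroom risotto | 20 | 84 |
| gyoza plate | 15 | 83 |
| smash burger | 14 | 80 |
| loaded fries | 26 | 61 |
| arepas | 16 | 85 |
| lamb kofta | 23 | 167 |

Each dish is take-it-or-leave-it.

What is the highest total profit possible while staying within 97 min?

705

Ranking by ratio (profit/min): poke bowl 50.50, falafel wrap 9.33, lamb kofta 7.26, smash burger 5.71.
A density-first pass picks poke bowl + falafel wrap + gyoza plate + smash burger + arepas + lamb kofta — 701 at 81 min.
Replace smash burger with mushroom risotto: the trade gains 4 net, giving 705 at 87 min.
An exhaustive check of the 512 subsets confirms 705.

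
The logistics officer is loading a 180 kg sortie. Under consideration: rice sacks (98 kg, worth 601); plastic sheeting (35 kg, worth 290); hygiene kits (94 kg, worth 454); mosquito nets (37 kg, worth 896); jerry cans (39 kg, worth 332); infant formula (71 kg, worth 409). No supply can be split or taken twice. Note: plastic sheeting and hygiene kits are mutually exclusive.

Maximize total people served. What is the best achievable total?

By people served per kg: mosquito nets 24.22, jerry cans 8.51, plastic sheeting 8.29, rice sacks 6.13 lead.
Filling by ratio: plastic sheeting + mosquito nets + jerry cans for 1518, with 69 kg left unused.
Replace plastic sheeting with rice sacks: the trade gains 311 net, giving 1829 at 174 kg.
That's the maximum — no feasible swap from here does better than 1829.

1829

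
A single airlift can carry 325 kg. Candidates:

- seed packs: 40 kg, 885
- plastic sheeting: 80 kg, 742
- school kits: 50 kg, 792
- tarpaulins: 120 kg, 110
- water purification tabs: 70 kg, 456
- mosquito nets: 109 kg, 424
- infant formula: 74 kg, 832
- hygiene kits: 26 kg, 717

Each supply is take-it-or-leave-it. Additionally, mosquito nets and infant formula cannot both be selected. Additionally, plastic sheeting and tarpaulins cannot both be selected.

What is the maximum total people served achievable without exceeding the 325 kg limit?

3968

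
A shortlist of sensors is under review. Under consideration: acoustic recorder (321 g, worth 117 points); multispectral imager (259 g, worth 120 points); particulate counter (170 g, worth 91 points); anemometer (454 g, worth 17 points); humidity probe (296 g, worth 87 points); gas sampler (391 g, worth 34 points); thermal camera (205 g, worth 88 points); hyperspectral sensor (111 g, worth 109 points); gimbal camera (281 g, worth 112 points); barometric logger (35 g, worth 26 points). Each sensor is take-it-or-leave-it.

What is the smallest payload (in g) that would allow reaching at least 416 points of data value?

780

Look for the lowest-payload combination reaching 416.
Taking multispectral imager + particulate counter + thermal camera + hyperspectral sensor + barometric logger gives 434 (≥ 416) for 780 g.
Below 780 g the best achievable stays under 416.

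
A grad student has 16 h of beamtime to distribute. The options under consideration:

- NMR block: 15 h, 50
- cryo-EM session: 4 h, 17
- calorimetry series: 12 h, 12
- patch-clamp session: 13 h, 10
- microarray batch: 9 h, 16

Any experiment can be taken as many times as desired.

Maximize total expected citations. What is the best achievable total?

68

By expected citations per h: cryo-EM session 4.25, NMR block 3.33, microarray batch 1.78 lead.
The ratio ordering already packs tightly: 4×cryo-EM session, 16 h, 68.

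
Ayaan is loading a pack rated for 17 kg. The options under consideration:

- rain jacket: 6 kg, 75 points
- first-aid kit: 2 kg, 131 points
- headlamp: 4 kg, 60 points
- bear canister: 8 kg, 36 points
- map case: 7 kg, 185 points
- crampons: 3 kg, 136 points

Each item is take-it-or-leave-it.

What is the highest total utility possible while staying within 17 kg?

Density check — first-aid kit 65.50, crampons 45.33, map case 26.43 are the best per kg.
Best packing: first-aid kit + headlamp + map case + crampons — 16 kg, 512 total.

512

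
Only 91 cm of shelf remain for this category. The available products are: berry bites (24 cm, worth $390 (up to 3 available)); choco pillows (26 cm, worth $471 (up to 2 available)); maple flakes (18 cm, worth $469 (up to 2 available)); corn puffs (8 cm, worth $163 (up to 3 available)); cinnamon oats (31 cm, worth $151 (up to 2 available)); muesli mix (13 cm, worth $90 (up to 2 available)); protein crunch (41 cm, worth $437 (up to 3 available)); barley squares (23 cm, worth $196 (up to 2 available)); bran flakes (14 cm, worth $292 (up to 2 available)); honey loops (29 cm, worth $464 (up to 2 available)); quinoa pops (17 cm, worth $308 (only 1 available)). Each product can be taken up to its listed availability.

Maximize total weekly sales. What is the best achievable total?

2027

Filling by ratio: 2×maple flakes + 3×corn puffs + 2×bran flakes for 2011, with 3 cm left unused.
Replace bran flakes with quinoa pops: the trade gains 16 net, giving 2027 at 91 cm.
No other feasible combination exceeds 2027.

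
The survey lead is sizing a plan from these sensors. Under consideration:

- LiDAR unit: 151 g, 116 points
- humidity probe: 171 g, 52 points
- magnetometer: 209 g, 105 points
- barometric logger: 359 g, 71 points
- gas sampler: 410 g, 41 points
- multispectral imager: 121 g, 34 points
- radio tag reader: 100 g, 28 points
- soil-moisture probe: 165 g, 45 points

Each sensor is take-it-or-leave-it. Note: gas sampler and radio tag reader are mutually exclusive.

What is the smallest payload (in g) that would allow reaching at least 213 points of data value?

Look for the lowest-payload combination reaching 213.
LiDAR unit + magnetometer: 221 data value at 360 g.
No combination under 360 g hits 213.

360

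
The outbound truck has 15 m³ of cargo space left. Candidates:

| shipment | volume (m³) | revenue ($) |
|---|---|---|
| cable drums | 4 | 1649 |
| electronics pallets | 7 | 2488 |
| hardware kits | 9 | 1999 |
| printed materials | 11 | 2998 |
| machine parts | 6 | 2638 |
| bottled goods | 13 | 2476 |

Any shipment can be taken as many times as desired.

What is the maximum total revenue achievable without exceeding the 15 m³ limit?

5936

Ranking by ratio (revenue/m³): machine parts 439.67, cable drums 412.25, electronics pallets 355.43, printed materials 272.55.
Taking the top-ratio shipments first gives 2×machine parts for 5276 (12 m³).
Replace machine parts with 2×cable drums: the trade gains 660 net, giving 5936 at 14 m³.
No other feasible combination exceeds 5936.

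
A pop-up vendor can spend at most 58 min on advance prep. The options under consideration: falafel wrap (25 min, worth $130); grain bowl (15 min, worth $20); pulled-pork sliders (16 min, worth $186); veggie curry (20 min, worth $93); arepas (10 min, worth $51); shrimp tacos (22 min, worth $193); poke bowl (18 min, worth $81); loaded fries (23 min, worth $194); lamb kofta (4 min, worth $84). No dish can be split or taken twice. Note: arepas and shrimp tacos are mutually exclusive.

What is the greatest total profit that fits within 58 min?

515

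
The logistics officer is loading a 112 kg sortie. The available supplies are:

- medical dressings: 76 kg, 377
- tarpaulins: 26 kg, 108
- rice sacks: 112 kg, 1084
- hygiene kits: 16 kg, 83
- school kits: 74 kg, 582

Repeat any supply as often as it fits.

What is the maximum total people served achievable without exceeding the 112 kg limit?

The ratio ordering already packs tightly: rice sacks, 112 kg, 1084.

1084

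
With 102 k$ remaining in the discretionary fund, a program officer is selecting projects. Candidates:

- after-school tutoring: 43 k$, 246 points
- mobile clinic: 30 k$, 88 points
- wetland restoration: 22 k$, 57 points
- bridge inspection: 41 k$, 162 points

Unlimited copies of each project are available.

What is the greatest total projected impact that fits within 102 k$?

492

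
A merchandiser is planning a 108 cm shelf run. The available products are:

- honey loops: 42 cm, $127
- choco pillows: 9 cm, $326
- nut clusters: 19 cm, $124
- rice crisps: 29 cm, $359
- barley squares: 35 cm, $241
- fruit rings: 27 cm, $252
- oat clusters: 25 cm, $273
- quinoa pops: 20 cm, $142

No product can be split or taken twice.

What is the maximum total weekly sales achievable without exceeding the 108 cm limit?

Density check — choco pillows 36.22, rice crisps 12.38, oat clusters 10.92, fruit rings 9.33 are the best per cm.
Greedy by ratio would take choco pillows + rice crisps + fruit rings + oat clusters: 90 cm used, total 1210.
Replace fruit rings with nut clusters + quinoa pops: the trade gains 14 net, giving 1224 at 102 cm.

1224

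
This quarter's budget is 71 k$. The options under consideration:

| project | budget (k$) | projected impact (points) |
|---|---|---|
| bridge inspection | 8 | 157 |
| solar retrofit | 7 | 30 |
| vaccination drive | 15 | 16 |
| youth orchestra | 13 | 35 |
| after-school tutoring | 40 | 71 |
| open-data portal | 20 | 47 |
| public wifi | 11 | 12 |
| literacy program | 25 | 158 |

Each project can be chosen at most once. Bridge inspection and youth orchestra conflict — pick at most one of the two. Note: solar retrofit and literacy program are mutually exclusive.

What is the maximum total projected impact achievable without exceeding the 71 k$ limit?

378

Taking bridge inspection + vaccination drive + open-data portal + literacy program: 68 k$ used, 378 in projected impact.
Runner-up bridge inspection + open-data portal + public wifi + literacy program tops out at 374.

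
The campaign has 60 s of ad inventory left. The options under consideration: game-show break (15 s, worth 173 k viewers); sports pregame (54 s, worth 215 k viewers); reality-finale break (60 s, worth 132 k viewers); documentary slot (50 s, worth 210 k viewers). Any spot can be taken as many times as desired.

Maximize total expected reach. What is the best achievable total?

692

Taking 4×game-show break: 60 s used, 692 in expected reach.
No other feasible combination exceeds 692.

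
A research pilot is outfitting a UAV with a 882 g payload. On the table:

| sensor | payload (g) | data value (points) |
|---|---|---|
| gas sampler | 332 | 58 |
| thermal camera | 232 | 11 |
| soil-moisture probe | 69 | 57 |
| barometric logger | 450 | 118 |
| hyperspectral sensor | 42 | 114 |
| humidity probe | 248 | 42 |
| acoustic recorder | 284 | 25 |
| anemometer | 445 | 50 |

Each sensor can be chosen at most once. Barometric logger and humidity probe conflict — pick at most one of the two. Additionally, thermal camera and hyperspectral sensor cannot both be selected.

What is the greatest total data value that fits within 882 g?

314

Taking soil-moisture probe + barometric logger + hyperspectral sensor + acoustic recorder: 845 g used, 314 in data value.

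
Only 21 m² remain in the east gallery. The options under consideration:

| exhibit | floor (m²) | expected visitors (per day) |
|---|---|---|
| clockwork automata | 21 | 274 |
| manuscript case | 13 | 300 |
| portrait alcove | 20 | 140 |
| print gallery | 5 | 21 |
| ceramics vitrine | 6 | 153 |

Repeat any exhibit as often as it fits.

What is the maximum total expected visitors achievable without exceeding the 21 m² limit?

3×ceramics vitrine uses 18 of the 21 m² and totals 459.
Nothing else within 21 m² beats 459.

459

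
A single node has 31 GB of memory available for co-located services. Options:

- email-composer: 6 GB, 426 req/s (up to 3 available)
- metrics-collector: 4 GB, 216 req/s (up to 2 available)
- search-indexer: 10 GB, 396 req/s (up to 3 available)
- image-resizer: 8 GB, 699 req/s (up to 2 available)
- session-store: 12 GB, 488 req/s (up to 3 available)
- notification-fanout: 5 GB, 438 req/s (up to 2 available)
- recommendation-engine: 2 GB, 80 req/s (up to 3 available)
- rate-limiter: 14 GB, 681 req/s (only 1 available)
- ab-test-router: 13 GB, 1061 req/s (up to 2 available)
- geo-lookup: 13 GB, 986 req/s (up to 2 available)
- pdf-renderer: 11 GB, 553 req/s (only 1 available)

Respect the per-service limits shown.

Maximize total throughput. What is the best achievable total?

Ranking by ratio (throughput/GB): notification-fanout 87.60, image-resizer 87.38, ab-test-router 81.62.
Taking the top-ratio services first gives metrics-collector + 2×image-resizer + 2×notification-fanout for 2490 (30 GB).
Dropping metrics-collector and image-resizer frees 12 GB; slotting in ab-test-router (13 GB) lifts the total to 2636 at 31 GB.
That's the maximum — no swap from here does better than 2636.

2636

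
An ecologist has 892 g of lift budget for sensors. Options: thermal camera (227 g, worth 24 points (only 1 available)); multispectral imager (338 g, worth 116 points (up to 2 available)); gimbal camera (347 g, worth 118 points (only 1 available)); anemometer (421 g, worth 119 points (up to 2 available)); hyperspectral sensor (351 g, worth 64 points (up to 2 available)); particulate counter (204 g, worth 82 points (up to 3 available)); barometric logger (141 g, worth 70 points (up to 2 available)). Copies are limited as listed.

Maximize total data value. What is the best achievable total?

350

Density check — barometric logger 0.50, particulate counter 0.40, multispectral imager 0.34, gimbal camera 0.34 are the best per g.
Filling by ratio: 2×particulate counter + 2×barometric logger for 304, with 202 g left unused.
The 141 g tied up in barometric logger is better spent on multispectral imager — total rises to 350 (887 g).
Every other selection either busts 892 g or exceeds an availability limit or fails to beat 350.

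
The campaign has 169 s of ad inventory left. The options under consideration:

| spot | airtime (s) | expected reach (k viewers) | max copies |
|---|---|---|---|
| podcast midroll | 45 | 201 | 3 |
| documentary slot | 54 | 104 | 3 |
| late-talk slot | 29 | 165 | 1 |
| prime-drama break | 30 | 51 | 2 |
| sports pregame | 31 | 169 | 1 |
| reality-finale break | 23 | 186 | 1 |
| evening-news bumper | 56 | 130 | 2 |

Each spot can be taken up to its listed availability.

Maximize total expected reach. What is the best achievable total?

789

A density-first pass picks podcast midroll + late-talk slot + prime-drama break + sports pregame + reality-finale break — 772 at 158 s.
Dropping late-talk slot and prime-drama break and sports pregame frees 90 s; slotting in 2×podcast midroll (90 s) lifts the total to 789 at 158 s.
The spare 11 s is too small for any remaining spot, and no exchange beats 789.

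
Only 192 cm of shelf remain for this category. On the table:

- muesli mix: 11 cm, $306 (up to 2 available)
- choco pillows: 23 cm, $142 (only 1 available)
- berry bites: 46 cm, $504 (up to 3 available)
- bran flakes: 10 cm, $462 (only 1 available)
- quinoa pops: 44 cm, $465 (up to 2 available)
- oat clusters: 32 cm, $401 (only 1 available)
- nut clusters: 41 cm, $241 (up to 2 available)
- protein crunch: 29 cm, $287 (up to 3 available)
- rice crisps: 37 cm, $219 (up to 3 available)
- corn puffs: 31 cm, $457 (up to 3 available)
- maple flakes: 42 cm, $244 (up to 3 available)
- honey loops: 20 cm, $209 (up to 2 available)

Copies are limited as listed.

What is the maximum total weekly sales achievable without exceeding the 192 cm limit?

A density-first pass picks 2×muesli mix + bran flakes + oat clusters + 3×corn puffs + honey loops — 3055 at 177 cm.
Replace oat clusters with berry bites: the trade gains 103 net, giving 3158 at 191 cm.

3158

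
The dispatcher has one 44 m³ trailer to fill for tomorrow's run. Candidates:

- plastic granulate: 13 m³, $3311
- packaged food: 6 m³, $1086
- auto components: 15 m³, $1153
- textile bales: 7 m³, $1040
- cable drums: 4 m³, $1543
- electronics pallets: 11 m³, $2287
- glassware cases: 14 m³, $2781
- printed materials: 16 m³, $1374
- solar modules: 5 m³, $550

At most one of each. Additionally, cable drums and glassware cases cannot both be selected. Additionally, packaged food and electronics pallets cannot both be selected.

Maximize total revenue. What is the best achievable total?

8929

Taking plastic granulate + electronics pallets + glassware cases + solar modules: 43 m³ used, 8929 in revenue.
The closest alternative, plastic granulate + textile bales + cable drums + electronics pallets + solar modules, reaches only 8731.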